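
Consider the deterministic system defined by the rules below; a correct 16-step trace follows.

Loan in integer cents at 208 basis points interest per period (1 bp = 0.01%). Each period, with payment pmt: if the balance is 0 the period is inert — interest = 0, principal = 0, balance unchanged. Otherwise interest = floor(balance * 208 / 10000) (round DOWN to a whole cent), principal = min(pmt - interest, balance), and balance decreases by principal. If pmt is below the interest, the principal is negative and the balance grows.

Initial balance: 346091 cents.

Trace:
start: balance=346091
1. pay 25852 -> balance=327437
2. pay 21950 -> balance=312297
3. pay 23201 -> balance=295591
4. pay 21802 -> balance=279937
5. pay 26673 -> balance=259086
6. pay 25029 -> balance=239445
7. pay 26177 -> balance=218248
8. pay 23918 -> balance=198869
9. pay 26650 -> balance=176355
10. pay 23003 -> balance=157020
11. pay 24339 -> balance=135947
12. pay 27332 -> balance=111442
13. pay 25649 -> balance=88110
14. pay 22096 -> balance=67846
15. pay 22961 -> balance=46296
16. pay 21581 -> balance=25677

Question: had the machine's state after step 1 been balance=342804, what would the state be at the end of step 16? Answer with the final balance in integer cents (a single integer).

46605

state after step 1 := balance=342804
2. pay 21950 -> balance=327984
3. pay 23201 -> balance=311605
4. pay 21802 -> balance=296284
5. pay 26673 -> balance=275773
6. pay 25029 -> balance=256480
7. pay 26177 -> balance=235637
8. pay 23918 -> balance=216620
9. pay 26650 -> balance=194475
10. pay 23003 -> balance=175517
11. pay 24339 -> balance=154828
12. pay 27332 -> balance=130716
13. pay 25649 -> balance=107785
14. pay 22096 -> balance=87930
15. pay 22961 -> balance=66797
16. pay 21581 -> balance=46605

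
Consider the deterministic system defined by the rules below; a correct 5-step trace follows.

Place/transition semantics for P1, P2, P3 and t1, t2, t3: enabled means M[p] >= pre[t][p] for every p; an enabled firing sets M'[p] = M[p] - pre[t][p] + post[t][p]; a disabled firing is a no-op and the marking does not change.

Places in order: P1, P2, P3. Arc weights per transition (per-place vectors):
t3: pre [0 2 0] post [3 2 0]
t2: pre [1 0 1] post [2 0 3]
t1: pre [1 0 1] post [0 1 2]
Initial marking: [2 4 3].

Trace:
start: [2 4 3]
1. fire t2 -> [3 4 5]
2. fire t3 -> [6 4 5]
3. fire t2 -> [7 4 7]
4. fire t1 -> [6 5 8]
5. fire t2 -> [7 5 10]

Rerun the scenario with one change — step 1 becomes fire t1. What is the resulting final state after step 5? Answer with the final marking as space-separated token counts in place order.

(re-executing from step 1 with the substitution; state before step 1: [2 4 3])
1. fire t1 -> [1 5 4]
2. fire t3 -> [4 5 4]
3. fire t2 -> [5 5 6]
4. fire t1 -> [4 6 7]
5. fire t2 -> [5 6 9]

5 6 9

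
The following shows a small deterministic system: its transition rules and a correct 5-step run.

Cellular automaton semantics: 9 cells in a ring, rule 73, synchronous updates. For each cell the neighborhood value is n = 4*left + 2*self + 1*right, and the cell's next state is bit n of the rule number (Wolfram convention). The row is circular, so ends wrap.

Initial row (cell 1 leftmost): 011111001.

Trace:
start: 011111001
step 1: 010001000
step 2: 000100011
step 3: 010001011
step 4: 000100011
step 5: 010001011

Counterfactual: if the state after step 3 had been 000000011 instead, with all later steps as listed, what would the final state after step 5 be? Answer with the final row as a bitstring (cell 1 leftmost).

state after step 3 := 000000011
step 4: 011111011
step 5: 010001011

010001011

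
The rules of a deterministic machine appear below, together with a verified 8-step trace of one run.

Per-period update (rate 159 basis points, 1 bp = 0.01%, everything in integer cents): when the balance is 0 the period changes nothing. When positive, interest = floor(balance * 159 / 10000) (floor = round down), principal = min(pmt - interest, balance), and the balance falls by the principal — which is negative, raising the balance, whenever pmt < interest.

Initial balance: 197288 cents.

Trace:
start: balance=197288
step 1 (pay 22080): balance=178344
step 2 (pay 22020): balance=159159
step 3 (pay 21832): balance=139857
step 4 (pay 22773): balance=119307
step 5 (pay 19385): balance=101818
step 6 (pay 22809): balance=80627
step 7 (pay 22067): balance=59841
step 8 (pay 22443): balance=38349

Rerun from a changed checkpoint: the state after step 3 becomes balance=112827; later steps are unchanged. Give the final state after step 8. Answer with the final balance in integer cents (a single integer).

state after step 3 := balance=112827
step 4 (pay 22773): balance=91847
step 5 (pay 19385): balance=73922
step 6 (pay 22809): balance=52288
step 7 (pay 22067): balance=31052
step 8 (pay 22443): balance=9102

9102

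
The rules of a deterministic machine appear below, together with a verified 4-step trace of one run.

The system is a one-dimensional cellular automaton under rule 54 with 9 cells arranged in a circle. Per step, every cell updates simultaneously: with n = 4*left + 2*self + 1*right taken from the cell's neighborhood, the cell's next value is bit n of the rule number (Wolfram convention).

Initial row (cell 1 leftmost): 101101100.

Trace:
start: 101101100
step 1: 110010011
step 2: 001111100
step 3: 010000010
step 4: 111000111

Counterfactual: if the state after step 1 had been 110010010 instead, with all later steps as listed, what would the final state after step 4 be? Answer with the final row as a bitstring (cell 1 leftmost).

state after step 1 := 110010010
step 2: 001111111
step 3: 110000000
step 4: 001000001

001000001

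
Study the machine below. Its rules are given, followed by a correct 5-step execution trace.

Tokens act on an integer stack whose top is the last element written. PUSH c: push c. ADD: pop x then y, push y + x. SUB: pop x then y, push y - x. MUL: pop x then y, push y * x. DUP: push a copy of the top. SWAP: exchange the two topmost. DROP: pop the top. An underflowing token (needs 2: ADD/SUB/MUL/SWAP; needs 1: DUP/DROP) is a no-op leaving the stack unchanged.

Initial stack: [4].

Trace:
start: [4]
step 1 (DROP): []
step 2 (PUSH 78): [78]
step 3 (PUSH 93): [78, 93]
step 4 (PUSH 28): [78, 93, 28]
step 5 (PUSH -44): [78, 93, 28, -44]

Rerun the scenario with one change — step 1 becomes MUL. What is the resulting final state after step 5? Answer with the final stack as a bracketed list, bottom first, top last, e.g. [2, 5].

[4, 78, 93, 28, -44]

(re-executing from step 1 with the substitution; state before step 1: [4])
step 1 (MUL): [4]
step 2 (PUSH 78): [4, 78]
step 3 (PUSH 93): [4, 78, 93]
step 4 (PUSH 28): [4, 78, 93, 28]
step 5 (PUSH -44): [4, 78, 93, 28, -44]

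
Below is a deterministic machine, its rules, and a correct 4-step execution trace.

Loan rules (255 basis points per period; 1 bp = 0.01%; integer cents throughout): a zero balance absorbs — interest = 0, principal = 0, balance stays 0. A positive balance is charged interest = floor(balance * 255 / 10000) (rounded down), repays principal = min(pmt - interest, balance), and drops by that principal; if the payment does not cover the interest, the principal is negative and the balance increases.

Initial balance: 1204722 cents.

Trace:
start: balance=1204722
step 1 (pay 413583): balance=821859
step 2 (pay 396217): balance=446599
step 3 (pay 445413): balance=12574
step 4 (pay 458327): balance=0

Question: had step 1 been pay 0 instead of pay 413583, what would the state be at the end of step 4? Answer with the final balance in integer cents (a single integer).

602

(re-executing from step 1 with the substitution; state before step 1: balance=1204722)
step 1 (pay 0): balance=1235442
step 2 (pay 396217): balance=870728
step 3 (pay 445413): balance=447518
step 4 (pay 458327): balance=602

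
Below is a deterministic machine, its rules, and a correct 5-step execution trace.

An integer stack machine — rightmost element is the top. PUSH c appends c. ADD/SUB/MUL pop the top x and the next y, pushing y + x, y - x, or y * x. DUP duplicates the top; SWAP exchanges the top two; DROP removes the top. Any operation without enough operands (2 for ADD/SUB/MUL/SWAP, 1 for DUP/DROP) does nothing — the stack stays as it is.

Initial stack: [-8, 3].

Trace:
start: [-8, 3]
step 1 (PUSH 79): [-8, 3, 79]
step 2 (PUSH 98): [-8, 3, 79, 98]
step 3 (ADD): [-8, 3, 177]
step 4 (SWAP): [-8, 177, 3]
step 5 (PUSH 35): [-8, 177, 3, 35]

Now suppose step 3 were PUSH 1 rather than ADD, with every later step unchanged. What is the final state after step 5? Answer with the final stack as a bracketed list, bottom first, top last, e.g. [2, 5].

[-8, 3, 79, 1, 98, 35]

(re-executing from step 3 with the substitution; state before step 3: [-8, 3, 79, 98])
step 3 (PUSH 1): [-8, 3, 79, 98, 1]
step 4 (SWAP): [-8, 3, 79, 1, 98]
step 5 (PUSH 35): [-8, 3, 79, 1, 98, 35]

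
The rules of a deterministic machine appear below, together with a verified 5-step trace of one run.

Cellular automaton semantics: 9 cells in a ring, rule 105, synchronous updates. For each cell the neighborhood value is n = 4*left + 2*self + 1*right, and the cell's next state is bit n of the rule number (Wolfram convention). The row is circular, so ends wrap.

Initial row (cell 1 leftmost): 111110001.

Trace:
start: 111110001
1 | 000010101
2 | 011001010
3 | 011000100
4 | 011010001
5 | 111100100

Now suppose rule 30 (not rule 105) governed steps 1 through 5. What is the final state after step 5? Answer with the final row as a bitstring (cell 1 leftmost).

111101000

(re-executing steps 1..5 under rule 30; state before step 1: 111110001)
1 | 000001011
2 | 100011010
3 | 110110010
4 | 100101110
5 | 111101000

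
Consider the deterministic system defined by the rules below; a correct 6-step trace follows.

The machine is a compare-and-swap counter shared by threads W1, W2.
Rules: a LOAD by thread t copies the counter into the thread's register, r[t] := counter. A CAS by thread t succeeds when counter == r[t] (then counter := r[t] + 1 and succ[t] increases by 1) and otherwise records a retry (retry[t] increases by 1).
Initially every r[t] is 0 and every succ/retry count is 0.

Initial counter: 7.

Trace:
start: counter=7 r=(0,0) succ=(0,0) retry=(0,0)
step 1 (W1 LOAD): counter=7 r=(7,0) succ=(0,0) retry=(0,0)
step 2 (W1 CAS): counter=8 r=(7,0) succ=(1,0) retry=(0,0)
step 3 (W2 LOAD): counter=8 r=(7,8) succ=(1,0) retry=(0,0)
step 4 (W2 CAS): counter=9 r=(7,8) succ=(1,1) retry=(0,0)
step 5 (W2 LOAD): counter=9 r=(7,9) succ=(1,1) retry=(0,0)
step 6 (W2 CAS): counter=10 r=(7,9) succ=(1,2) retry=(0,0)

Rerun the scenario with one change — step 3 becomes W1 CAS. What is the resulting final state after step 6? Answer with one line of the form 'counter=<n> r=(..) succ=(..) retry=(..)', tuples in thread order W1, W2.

counter=9 r=(7,8) succ=(1,1) retry=(1,1)

(re-executing from step 3 with the substitution; state before step 3: counter=8 r=(7,0) succ=(1,0) retry=(0,0))
step 3 (W1 CAS): counter=8 r=(7,0) succ=(1,0) retry=(1,0)
step 4 (W2 CAS): counter=8 r=(7,0) succ=(1,0) retry=(1,1)
step 5 (W2 LOAD): counter=8 r=(7,8) succ=(1,0) retry=(1,1)
step 6 (W2 CAS): counter=9 r=(7,8) succ=(1,1) retry=(1,1)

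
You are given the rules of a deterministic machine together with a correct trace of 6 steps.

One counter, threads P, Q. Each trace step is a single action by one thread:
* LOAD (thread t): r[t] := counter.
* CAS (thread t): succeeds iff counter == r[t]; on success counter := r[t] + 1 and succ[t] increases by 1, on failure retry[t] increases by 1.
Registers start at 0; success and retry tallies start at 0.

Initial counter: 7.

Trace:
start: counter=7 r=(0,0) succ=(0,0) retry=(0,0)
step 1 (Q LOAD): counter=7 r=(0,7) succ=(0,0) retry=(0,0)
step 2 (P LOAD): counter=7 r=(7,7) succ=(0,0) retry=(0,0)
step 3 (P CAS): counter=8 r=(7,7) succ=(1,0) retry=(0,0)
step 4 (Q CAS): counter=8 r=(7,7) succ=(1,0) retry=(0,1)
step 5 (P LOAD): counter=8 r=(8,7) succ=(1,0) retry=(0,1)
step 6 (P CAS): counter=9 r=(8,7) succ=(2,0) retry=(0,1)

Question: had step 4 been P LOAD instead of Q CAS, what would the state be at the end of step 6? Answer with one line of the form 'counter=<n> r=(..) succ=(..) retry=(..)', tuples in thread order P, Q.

counter=9 r=(8,7) succ=(2,0) retry=(0,0)

(re-executing from step 4 with the substitution; state before step 4: counter=8 r=(7,7) succ=(1,0) retry=(0,0))
step 4 (P LOAD): counter=8 r=(8,7) succ=(1,0) retry=(0,0)
step 5 (P LOAD): counter=8 r=(8,7) succ=(1,0) retry=(0,0)
step 6 (P CAS): counter=9 r=(8,7) succ=(2,0) retry=(0,0)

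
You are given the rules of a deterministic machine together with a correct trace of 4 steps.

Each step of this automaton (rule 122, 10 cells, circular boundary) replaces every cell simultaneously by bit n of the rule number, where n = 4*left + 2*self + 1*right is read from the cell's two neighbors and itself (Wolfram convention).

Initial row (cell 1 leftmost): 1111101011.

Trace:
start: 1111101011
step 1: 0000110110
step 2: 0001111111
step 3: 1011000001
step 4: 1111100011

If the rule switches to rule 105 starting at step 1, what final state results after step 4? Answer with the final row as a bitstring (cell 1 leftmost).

(re-executing steps 1..4 under rule 105; state before step 1: 1111101011)
step 1: 0000110110
step 2: 1110111110
step 3: 1011100011
step 4: 1110101010

1110101010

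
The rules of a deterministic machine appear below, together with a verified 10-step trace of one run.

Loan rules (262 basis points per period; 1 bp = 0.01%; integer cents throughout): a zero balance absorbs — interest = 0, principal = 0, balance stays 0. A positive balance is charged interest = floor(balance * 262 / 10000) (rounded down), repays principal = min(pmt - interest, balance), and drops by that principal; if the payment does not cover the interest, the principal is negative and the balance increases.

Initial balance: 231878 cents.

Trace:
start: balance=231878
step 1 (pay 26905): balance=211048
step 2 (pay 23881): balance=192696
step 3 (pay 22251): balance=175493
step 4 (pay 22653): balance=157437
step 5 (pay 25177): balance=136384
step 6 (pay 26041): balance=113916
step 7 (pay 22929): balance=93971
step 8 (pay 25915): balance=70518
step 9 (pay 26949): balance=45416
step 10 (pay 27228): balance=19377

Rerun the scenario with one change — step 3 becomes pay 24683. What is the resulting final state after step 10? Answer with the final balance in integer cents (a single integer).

16464

(re-executing from step 3 with the substitution; state before step 3: balance=192696)
step 3 (pay 24683): balance=173061
step 4 (pay 22653): balance=154942
step 5 (pay 25177): balance=133824
step 6 (pay 26041): balance=111289
step 7 (pay 22929): balance=91275
step 8 (pay 25915): balance=67751
step 9 (pay 26949): balance=42577
step 10 (pay 27228): balance=16464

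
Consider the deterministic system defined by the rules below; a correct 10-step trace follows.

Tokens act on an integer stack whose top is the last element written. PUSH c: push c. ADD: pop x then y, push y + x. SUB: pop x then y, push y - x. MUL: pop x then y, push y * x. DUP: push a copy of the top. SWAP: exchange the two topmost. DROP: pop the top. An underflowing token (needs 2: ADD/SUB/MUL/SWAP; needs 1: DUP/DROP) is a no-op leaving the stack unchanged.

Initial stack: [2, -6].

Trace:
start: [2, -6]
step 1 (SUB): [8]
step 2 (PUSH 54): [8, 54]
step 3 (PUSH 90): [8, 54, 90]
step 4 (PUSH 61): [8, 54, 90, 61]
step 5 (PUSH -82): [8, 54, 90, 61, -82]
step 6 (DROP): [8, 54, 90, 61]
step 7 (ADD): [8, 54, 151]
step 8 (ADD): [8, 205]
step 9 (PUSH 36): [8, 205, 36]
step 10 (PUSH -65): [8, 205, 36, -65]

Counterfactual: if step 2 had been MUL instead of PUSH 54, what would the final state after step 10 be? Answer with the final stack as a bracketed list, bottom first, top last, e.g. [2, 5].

(re-executing from step 2 with the substitution; state before step 2: [8])
step 2 (MUL): [8]
step 3 (PUSH 90): [8, 90]
step 4 (PUSH 61): [8, 90, 61]
step 5 (PUSH -82): [8, 90, 61, -82]
step 6 (DROP): [8, 90, 61]
step 7 (ADD): [8, 151]
step 8 (ADD): [159]
step 9 (PUSH 36): [159, 36]
step 10 (PUSH -65): [159, 36, -65]

[159, 36, -65]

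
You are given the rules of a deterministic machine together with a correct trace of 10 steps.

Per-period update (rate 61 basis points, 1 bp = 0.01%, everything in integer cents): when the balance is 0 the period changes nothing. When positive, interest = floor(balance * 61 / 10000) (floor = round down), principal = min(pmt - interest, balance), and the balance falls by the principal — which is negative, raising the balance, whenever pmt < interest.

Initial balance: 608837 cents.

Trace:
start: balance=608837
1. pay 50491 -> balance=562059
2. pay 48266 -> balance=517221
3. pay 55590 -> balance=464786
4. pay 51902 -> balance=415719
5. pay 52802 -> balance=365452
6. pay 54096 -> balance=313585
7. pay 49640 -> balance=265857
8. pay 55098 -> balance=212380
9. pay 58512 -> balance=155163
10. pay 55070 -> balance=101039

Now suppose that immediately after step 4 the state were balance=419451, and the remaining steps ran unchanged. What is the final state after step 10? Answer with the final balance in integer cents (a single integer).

state after step 4 := balance=419451
5. pay 52802 -> balance=369207
6. pay 54096 -> balance=317363
7. pay 49640 -> balance=269658
8. pay 55098 -> balance=216204
9. pay 58512 -> balance=159010
10. pay 55070 -> balance=104909

104909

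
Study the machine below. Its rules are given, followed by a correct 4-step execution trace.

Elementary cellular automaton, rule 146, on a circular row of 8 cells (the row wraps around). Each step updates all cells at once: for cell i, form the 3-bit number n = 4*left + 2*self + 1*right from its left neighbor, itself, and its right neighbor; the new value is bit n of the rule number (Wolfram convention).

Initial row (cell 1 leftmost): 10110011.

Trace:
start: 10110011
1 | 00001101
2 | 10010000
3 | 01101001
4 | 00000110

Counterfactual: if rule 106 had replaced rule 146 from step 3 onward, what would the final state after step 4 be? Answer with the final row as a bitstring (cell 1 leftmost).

(re-executing steps 3..4 under rule 106; state before step 3: 10010000)
3 | 00100001
4 | 01000010

01000010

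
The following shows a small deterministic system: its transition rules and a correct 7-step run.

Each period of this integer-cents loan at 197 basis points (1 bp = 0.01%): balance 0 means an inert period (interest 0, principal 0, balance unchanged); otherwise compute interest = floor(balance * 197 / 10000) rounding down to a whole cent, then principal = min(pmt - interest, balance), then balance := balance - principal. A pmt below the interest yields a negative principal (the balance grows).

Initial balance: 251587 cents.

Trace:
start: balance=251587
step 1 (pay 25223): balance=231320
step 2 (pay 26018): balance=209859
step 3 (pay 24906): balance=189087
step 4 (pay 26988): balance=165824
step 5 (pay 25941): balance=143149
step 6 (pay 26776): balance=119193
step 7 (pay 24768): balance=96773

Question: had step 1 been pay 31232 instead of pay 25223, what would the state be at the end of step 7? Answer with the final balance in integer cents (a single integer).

(re-executing from step 1 with the substitution; state before step 1: balance=251587)
step 1 (pay 31232): balance=225311
step 2 (pay 26018): balance=203731
step 3 (pay 24906): balance=182838
step 4 (pay 26988): balance=159451
step 5 (pay 25941): balance=136651
step 6 (pay 26776): balance=112567
step 7 (pay 24768): balance=90016

90016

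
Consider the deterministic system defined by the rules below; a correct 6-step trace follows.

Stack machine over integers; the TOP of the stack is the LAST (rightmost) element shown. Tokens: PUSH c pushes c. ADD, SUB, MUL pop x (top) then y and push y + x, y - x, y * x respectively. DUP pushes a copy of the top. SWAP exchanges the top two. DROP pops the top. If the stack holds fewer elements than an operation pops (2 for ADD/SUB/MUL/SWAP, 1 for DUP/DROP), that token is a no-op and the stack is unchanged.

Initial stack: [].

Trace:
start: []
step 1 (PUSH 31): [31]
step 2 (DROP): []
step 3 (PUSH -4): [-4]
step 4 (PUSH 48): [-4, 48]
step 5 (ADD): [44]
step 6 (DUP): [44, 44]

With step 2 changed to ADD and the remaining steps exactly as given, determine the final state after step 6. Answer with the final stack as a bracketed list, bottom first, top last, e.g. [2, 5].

(re-executing from step 2 with the substitution; state before step 2: [31])
step 2 (ADD): [31]
step 3 (PUSH -4): [31, -4]
step 4 (PUSH 48): [31, -4, 48]
step 5 (ADD): [31, 44]
step 6 (DUP): [31, 44, 44]

[31, 44, 44]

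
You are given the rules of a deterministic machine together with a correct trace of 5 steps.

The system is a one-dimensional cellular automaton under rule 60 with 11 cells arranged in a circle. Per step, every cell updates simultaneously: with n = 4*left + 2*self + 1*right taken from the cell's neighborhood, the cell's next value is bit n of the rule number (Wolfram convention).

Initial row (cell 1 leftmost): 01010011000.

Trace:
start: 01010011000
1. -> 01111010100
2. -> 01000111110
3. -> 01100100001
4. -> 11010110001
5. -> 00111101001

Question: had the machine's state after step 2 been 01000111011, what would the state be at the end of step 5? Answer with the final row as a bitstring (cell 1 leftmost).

01011101111

state after step 2 := 01000111011
3. -> 11100100110
4. -> 10010110101
5. -> 01011101111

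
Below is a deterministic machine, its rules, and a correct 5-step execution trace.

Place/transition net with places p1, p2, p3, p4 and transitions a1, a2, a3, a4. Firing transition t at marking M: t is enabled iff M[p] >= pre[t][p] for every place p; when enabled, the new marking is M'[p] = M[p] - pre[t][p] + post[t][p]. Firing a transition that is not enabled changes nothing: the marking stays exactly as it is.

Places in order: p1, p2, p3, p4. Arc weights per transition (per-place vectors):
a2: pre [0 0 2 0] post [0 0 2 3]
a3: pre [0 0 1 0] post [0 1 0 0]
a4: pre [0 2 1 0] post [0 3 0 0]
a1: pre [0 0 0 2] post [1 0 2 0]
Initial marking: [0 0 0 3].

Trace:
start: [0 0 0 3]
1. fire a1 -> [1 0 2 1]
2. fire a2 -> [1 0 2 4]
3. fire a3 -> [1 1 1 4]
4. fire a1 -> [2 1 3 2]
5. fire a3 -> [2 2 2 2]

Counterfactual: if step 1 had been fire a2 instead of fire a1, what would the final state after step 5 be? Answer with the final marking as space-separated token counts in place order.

1 1 1 1

(re-executing from step 1 with the substitution; state before step 1: [0 0 0 3])
1. fire a2 -> [0 0 0 3]
2. fire a2 -> [0 0 0 3]
3. fire a3 -> [0 0 0 3]
4. fire a1 -> [1 0 2 1]
5. fire a3 -> [1 1 1 1]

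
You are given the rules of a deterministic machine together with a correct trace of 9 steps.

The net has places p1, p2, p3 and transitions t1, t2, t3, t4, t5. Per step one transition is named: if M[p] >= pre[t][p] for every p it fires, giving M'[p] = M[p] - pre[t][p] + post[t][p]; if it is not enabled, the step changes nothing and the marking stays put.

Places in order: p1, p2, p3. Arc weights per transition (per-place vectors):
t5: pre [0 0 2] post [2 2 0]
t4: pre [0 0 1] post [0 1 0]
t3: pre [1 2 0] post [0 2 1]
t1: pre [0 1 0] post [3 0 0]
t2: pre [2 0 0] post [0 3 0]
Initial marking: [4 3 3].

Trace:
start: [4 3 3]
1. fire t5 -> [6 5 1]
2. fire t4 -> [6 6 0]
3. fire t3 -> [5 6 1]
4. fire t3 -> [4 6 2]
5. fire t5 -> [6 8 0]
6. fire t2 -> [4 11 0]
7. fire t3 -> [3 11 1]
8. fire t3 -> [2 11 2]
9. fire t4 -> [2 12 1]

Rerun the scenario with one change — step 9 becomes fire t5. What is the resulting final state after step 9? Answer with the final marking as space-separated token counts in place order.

4 13 0

(re-executing from step 9 with the substitution; state before step 9: [2 11 2])
9. fire t5 -> [4 13 0]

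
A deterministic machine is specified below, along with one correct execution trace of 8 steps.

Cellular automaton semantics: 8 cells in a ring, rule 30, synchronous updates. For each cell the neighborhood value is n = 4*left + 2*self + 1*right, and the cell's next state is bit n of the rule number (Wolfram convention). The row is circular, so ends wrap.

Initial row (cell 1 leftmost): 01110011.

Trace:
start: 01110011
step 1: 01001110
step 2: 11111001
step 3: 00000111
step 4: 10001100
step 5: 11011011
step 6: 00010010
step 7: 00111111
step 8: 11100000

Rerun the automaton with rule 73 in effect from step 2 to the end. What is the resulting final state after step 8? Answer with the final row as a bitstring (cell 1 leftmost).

00001010

(re-executing steps 2..8 under rule 73; state before step 2: 01001110)
step 2: 00001010
step 3: 11100000
step 4: 10101110
step 5: 00001010
step 6: 11100000
step 7: 10101110
step 8: 00001010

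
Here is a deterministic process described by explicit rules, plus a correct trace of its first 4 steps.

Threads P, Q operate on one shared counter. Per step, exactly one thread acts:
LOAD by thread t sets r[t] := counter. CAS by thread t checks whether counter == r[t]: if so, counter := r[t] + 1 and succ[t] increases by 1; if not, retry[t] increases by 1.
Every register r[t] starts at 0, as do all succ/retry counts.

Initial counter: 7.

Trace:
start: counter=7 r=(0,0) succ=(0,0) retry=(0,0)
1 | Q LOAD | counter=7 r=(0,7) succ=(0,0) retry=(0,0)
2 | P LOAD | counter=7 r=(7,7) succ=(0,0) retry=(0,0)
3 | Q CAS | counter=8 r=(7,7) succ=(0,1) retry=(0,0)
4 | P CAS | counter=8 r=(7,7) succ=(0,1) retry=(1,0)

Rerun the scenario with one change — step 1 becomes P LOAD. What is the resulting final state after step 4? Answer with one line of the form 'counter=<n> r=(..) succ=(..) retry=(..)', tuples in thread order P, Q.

counter=8 r=(7,0) succ=(1,0) retry=(0,1)

(re-executing from step 1 with the substitution; state before step 1: counter=7 r=(0,0) succ=(0,0) retry=(0,0))
1 | P LOAD | counter=7 r=(7,0) succ=(0,0) retry=(0,0)
2 | P LOAD | counter=7 r=(7,0) succ=(0,0) retry=(0,0)
3 | Q CAS | counter=7 r=(7,0) succ=(0,0) retry=(0,1)
4 | P CAS | counter=8 r=(7,0) succ=(1,0) retry=(0,1)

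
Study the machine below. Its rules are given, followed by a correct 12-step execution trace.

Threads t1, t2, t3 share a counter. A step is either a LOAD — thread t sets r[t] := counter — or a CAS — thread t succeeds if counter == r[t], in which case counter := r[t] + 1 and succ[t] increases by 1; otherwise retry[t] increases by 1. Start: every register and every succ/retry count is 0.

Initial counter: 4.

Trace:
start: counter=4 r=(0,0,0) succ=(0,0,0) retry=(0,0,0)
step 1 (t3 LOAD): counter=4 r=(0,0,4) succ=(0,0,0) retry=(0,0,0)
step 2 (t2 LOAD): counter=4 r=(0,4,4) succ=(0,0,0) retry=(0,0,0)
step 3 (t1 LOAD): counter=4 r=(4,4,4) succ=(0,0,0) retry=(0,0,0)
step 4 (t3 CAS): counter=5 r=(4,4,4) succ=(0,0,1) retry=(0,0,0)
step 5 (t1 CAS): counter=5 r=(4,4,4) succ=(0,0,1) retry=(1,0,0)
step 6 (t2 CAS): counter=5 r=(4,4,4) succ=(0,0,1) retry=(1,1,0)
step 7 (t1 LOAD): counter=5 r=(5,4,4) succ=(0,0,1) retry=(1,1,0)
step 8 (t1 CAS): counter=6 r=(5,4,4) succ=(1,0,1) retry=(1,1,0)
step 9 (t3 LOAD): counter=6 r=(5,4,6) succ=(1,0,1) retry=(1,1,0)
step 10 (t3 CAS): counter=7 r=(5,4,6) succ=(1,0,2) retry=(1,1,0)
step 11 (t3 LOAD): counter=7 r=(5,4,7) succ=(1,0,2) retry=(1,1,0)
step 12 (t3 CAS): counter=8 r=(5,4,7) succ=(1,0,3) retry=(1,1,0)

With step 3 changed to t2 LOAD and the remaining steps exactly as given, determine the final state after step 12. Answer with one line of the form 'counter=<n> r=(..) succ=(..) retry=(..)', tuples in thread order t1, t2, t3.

(re-executing from step 3 with the substitution; state before step 3: counter=4 r=(0,4,4) succ=(0,0,0) retry=(0,0,0))
step 3 (t2 LOAD): counter=4 r=(0,4,4) succ=(0,0,0) retry=(0,0,0)
step 4 (t3 CAS): counter=5 r=(0,4,4) succ=(0,0,1) retry=(0,0,0)
step 5 (t1 CAS): counter=5 r=(0,4,4) succ=(0,0,1) retry=(1,0,0)
step 6 (t2 CAS): counter=5 r=(0,4,4) succ=(0,0,1) retry=(1,1,0)
step 7 (t1 LOAD): counter=5 r=(5,4,4) succ=(0,0,1) retry=(1,1,0)
step 8 (t1 CAS): counter=6 r=(5,4,4) succ=(1,0,1) retry=(1,1,0)
step 9 (t3 LOAD): counter=6 r=(5,4,6) succ=(1,0,1) retry=(1,1,0)
step 10 (t3 CAS): counter=7 r=(5,4,6) succ=(1,0,2) retry=(1,1,0)
step 11 (t3 LOAD): counter=7 r=(5,4,7) succ=(1,0,2) retry=(1,1,0)
step 12 (t3 CAS): counter=8 r=(5,4,7) succ=(1,0,3) retry=(1,1,0)

counter=8 r=(5,4,7) succ=(1,0,3) retry=(1,1,0)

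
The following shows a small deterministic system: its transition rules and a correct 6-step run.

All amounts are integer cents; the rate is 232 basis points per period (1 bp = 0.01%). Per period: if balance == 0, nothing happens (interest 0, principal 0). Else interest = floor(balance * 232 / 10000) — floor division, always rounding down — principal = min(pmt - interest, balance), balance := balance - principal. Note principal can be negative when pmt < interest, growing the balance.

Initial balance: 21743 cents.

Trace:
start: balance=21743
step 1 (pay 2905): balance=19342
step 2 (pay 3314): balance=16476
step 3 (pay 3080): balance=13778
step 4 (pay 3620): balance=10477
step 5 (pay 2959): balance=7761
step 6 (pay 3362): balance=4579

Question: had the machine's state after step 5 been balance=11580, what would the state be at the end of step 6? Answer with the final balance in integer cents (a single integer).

state after step 5 := balance=11580
step 6 (pay 3362): balance=8486

8486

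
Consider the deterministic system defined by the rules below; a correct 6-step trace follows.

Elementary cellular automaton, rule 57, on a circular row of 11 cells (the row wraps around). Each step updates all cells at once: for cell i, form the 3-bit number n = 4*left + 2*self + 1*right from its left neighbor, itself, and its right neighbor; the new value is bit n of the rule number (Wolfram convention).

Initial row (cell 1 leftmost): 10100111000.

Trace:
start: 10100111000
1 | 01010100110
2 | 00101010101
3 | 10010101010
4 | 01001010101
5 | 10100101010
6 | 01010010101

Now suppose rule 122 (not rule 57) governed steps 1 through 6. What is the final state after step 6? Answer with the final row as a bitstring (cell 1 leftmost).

11111000110

(re-executing steps 1..6 under rule 122; state before step 1: 10100111000)
1 | 01011101101
2 | 10110111110
3 | 01111100011
4 | 11000110111
5 | 01101111100
6 | 11111000110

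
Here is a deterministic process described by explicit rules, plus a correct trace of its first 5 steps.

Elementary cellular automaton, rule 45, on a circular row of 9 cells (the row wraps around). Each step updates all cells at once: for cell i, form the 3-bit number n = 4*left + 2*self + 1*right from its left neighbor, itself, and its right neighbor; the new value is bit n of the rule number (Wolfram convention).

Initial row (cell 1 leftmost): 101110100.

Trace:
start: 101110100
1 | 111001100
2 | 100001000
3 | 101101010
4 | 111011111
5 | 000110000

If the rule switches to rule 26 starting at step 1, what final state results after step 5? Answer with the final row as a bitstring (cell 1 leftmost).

(re-executing steps 1..5 under rule 26; state before step 1: 101110100)
1 | 001000011
2 | 110100110
3 | 100011100
4 | 010110011
5 | 000101110

000101110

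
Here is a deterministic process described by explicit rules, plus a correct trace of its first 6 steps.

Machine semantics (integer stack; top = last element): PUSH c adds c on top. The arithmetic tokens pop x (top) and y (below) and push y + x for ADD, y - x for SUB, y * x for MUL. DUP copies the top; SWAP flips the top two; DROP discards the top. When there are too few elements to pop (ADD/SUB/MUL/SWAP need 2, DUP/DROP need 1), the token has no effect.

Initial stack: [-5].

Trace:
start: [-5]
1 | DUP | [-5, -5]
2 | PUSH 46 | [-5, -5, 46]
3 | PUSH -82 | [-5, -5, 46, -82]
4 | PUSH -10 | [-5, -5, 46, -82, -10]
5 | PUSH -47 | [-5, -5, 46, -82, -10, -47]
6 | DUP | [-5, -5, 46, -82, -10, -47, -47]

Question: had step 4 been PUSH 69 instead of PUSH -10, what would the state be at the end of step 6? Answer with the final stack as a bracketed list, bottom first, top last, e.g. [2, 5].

[-5, -5, 46, -82, 69, -47, -47]

(re-executing from step 4 with the substitution; state before step 4: [-5, -5, 46, -82])
4 | PUSH 69 | [-5, -5, 46, -82, 69]
5 | PUSH -47 | [-5, -5, 46, -82, 69, -47]
6 | DUP | [-5, -5, 46, -82, 69, -47, -47]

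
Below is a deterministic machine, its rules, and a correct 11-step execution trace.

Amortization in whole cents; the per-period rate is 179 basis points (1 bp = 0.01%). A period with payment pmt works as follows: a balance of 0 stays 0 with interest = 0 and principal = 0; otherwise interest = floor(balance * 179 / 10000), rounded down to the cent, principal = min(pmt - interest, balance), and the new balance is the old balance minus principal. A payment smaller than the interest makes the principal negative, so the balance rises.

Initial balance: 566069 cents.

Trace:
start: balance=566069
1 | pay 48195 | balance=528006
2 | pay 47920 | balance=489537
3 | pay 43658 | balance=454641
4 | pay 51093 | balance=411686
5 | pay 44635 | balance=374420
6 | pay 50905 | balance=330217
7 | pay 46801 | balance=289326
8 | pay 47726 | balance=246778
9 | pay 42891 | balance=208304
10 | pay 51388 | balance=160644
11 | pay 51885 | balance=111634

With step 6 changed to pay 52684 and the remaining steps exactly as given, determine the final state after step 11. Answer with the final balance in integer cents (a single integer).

(re-executing from step 6 with the substitution; state before step 6: balance=374420)
6 | pay 52684 | balance=328438
7 | pay 46801 | balance=287516
8 | pay 47726 | balance=244936
9 | pay 42891 | balance=206429
10 | pay 51388 | balance=158736
11 | pay 51885 | balance=109692

109692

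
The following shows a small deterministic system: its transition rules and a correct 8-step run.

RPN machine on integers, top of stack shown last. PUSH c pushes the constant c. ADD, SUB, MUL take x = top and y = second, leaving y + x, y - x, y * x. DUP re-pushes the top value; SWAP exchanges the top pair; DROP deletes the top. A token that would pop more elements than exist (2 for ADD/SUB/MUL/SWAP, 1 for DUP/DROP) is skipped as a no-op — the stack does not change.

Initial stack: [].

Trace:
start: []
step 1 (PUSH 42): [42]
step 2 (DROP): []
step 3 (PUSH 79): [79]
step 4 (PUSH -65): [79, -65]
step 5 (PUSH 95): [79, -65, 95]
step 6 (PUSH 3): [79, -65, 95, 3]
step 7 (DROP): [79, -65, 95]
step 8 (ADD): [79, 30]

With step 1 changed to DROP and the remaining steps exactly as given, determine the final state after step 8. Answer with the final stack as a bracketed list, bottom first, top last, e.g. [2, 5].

(re-executing from step 1 with the substitution; state before step 1: [])
step 1 (DROP): []
step 2 (DROP): []
step 3 (PUSH 79): [79]
step 4 (PUSH -65): [79, -65]
step 5 (PUSH 95): [79, -65, 95]
step 6 (PUSH 3): [79, -65, 95, 3]
step 7 (DROP): [79, -65, 95]
step 8 (ADD): [79, 30]

[79, 30]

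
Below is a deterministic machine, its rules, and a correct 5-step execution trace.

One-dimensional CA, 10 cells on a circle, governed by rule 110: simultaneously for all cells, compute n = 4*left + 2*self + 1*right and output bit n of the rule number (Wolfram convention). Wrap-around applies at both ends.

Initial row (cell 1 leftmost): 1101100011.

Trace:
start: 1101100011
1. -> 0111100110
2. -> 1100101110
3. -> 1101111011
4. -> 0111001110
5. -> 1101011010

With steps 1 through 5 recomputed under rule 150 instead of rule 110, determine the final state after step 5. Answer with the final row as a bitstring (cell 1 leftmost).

1000101100

(re-executing steps 1..5 under rule 150; state before step 1: 1101100011)
1. -> 1000010101
2. -> 0100110100
3. -> 1111000110
4. -> 0110101000
5. -> 1000101100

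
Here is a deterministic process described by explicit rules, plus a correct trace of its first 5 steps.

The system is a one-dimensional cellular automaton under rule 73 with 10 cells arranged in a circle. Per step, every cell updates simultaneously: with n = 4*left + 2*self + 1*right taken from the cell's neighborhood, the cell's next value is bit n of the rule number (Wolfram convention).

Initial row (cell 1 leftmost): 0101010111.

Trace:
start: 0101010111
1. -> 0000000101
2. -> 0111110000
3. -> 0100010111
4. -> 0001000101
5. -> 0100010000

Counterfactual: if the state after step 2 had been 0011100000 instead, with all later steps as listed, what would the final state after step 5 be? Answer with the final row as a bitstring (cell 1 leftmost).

state after step 2 := 0011100000
3. -> 1010101111
4. -> 1000001000
5. -> 0011100010

0011100010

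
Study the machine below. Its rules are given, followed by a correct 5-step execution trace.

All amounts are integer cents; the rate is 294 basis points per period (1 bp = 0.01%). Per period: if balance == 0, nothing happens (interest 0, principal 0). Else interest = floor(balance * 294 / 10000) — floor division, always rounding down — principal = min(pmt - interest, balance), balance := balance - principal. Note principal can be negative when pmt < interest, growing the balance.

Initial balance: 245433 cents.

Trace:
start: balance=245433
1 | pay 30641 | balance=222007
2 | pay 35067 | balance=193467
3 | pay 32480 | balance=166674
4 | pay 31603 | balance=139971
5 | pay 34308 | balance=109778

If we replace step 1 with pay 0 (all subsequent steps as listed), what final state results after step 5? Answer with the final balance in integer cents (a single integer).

(re-executing from step 1 with the substitution; state before step 1: balance=245433)
1 | pay 0 | balance=252648
2 | pay 35067 | balance=225008
3 | pay 32480 | balance=199143
4 | pay 31603 | balance=173394
5 | pay 34308 | balance=144183

144183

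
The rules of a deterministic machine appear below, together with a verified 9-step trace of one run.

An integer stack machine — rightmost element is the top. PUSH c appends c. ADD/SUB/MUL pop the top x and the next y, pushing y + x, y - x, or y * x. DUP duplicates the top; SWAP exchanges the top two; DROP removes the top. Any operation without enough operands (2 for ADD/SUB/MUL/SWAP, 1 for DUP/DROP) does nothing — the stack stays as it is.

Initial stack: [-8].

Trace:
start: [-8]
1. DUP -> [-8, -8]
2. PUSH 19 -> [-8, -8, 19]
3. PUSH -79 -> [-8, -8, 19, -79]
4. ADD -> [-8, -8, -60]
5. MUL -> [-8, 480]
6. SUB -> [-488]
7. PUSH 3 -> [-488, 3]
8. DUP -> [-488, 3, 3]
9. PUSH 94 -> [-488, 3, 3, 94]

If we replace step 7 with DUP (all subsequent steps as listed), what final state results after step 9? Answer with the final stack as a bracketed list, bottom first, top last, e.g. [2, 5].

(re-executing from step 7 with the substitution; state before step 7: [-488])
7. DUP -> [-488, -488]
8. DUP -> [-488, -488, -488]
9. PUSH 94 -> [-488, -488, -488, 94]

[-488, -488, -488, 94]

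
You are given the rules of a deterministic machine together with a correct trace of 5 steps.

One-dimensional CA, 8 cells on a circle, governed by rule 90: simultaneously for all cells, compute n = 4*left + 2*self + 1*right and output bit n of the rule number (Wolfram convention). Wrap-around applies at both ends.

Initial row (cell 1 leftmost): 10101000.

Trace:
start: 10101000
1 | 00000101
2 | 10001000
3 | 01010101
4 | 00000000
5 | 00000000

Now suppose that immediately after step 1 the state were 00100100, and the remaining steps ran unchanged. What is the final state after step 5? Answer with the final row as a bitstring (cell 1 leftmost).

00000000

state after step 1 := 00100100
2 | 01011010
3 | 10011001
4 | 11111111
5 | 00000000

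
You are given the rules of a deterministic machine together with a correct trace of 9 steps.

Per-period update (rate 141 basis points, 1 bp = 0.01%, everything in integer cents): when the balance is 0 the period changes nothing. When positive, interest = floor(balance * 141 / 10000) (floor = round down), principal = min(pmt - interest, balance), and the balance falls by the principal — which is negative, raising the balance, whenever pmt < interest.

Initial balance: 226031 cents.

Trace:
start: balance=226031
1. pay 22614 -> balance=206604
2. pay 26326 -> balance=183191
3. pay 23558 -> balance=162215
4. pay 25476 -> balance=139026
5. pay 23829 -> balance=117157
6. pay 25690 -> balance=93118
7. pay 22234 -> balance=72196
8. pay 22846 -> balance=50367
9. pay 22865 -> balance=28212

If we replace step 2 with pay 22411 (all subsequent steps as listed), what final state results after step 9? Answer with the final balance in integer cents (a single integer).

(re-executing from step 2 with the substitution; state before step 2: balance=206604)
2. pay 22411 -> balance=187106
3. pay 23558 -> balance=166186
4. pay 25476 -> balance=143053
5. pay 23829 -> balance=121241
6. pay 25690 -> balance=97260
7. pay 22234 -> balance=76397
8. pay 22846 -> balance=54628
9. pay 22865 -> balance=32533

32533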